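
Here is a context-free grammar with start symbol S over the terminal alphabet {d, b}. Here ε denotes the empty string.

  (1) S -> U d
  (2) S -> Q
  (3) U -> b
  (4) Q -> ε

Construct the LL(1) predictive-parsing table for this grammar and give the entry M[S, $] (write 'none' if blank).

FIRST(U): from U->b we get {b}. So FIRST(U) = {b}.
FIRST(Q): from Q->ε we get {ε}. So FIRST(Q) = {ε}.
FIRST(S): from S->U d we get {b}; from S->Q we get {ε}. So FIRST(S) = {ε, b}.
FOLLOW(S) includes $ since S is the start symbol.
FOLLOW(S): S appears on no right-hand side. Thus FOLLOW(S) = {$}.
For S -> U d: FIRST(U d) = {b}, so it goes in M[S, t] for t ∈ {b}.
For S -> Q: FIRST(Q) = {ε}, so it goes in M[S, t] for t ∈ {}; since ε ∈ FIRST, also for every t ∈ FOLLOW(S) = {$}.

S -> Q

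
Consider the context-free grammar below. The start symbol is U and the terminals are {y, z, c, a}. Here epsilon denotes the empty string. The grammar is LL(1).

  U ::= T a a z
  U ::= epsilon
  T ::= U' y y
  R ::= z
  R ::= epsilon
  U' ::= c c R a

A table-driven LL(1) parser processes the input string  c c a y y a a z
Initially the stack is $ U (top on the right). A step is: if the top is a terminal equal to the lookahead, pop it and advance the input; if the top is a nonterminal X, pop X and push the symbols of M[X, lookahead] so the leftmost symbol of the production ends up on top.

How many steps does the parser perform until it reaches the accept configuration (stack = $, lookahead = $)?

      Stack                Input              Action
   1  $ U                  c c a y y a a z $  expand U ::= T a a z
   2  $ z a a T            c c a y y a a z $  expand T ::= U' y y
   3  $ z a a y y U'       c c a y y a a z $  expand U' ::= c c R a
   4  $ z a a y y a R c c  c c a y y a a z $  match c
   5  $ z a a y y a R c    c a y y a a z $    match c
   6  $ z a a y y a R      a y y a a z $      expand R ::= epsilon
   7  $ z a a y y a        a y y a a z $      match a
   8  $ z a a y y          y y a a z $        match y
   9  $ z a a y            y a a z $          match y
  10  $ z a a              a a z $            match a
  11  $ z a                a z $              match a
  12  $ z                  z $                match z
Accept reached after 12 steps.

12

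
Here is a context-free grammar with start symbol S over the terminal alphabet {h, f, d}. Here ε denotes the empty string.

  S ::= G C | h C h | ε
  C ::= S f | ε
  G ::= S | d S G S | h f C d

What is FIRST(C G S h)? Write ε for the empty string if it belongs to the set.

{d, f, h}

FIRST(S): from S::=G C we get {ε, d, f, h}; from S::=h C h we get {h}; from S::=ε we get {ε}. So FIRST(S) = {ε, d, f, h}.
FIRST(C): from C::=S f we get {d, f, h}; from C::=ε we get {ε}. So FIRST(C) = {ε, d, f, h}.
FIRST(G): from G::=S we get {ε, d, f, h}; from G::=d S G S we get {d}; from G::=h f C d we get {h}. So FIRST(G) = {ε, d, f, h}.
FIRST(C G S h): take FIRST of each symbol in turn, carrying on past any symbol whose FIRST contains ε; result {d, f, h}.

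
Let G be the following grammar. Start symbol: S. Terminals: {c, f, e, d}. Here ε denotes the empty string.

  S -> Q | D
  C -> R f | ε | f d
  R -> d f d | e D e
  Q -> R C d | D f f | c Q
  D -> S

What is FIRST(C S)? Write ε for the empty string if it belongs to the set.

{c, d, e, f}

FIRST(R): from R->d f d we get {d}; from R->e D e we get {e}. So FIRST(R) = {d, e}.
FIRST(C): from C->R f we get {d, e}; from C->ε we get {ε}; from C->f d we get {f}. So FIRST(C) = {ε, d, e, f}.
FIRST(S): from S->Q we get {c, d, e}; from S->D we get {c, d, e}. So FIRST(S) = {c, d, e}.
FIRST(D): from D->S we get {c, d, e}. So FIRST(D) = {c, d, e}.
FIRST(Q): from Q->R C d we get {d, e}; from Q->D f f we get {c, d, e}; from Q->c Q we get {c}. So FIRST(Q) = {c, d, e}.
FIRST(C S): take FIRST of each symbol in turn, carrying on past any symbol whose FIRST contains ε; result {c, d, e, f}.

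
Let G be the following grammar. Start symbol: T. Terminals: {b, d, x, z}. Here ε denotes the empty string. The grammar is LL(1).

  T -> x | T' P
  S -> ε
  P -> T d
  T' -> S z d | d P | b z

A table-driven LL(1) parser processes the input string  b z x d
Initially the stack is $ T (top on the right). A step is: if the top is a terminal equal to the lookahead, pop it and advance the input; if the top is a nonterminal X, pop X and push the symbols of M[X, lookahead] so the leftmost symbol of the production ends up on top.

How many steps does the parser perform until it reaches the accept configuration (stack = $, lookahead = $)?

8

step 1: stack=$ T  input=b z x d $  — expand T -> T' P
step 2: stack=$ P T'  input=b z x d $  — expand T' -> b z
step 3: stack=$ P z b  input=b z x d $  — match b
step 4: stack=$ P z  input=z x d $  — match z
step 5: stack=$ P  input=x d $  — expand P -> T d
step 6: stack=$ d T  input=x d $  — expand T -> x
step 7: stack=$ d x  input=x d $  — match x
step 8: stack=$ d  input=d $  — match d
Accept reached after 8 steps.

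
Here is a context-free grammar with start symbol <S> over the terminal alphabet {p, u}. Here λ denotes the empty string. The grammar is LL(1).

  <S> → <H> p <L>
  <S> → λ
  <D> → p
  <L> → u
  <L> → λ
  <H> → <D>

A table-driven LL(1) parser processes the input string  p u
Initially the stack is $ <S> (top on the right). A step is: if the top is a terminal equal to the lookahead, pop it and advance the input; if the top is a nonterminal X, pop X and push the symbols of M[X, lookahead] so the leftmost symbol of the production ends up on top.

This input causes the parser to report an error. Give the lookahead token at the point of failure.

u

     Stack        Input  Action
  1  $ <S>        p u $  expand <S> → <H> p <L>
  2  $ <L> p <H>  p u $  expand <H> → <D>
  3  $ <L> p <D>  p u $  expand <D> → p
  4  $ <L> p p    p u $  match p
  5  $ <L> p      u $    error: top is terminal p but lookahead is u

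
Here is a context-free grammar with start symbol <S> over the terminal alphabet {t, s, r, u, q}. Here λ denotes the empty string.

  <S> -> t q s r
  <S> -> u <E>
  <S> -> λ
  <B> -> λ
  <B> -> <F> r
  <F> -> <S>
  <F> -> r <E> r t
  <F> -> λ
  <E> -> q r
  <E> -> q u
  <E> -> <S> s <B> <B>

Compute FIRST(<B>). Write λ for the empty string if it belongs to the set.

{λ, r, t, u}

FIRST(<S>) = {λ, t, u}
FIRST(<F>) = {λ, r, t, u}  (via <S>)
FIRST(<E>) = {q, s, t, u}  (via <S> s <B> <B>)
FIRST(<B>) = {λ, r, t, u}  (via <F> r)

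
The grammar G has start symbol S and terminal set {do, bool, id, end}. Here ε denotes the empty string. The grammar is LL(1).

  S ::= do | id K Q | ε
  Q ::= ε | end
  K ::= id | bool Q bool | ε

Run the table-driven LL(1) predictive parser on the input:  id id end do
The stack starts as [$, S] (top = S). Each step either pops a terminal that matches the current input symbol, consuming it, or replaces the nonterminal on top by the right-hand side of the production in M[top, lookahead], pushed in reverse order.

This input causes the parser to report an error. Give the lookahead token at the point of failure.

do

step 1: stack=$ S  input=id id end do $  — expand S ::= id K Q
step 2: stack=$ Q K id  input=id id end do $  — match id
step 3: stack=$ Q K  input=id end do $  — expand K ::= id
step 4: stack=$ Q id  input=id end do $  — match id
step 5: stack=$ Q  input=end do $  — expand Q ::= end
step 6: stack=$ end  input=end do $  — match end
step 7: stack=$  input=do $  — error: stack empty but input remains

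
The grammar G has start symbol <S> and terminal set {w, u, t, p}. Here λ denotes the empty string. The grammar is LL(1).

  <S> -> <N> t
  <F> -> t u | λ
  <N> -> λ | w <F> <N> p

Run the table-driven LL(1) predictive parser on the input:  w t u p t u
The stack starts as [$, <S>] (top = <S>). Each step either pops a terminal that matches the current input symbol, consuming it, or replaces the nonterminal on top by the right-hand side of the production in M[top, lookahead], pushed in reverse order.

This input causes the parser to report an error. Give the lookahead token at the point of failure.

u

      Stack            Input          Action
   1  $ <S>            w t u p t u $  expand <S> -> <N> t
   2  $ t <N>          w t u p t u $  expand <N> -> w <F> <N> p
   3  $ t p <N> <F> w  w t u p t u $  match w
   4  $ t p <N> <F>    t u p t u $    expand <F> -> t u
   5  $ t p <N> u t    t u p t u $    match t
   6  $ t p <N> u      u p t u $      match u
   7  $ t p <N>        p t u $        expand <N> -> λ
   8  $ t p            p t u $        match p
   9  $ t              t u $          match t
  10  $                u $            error: stack empty but input remains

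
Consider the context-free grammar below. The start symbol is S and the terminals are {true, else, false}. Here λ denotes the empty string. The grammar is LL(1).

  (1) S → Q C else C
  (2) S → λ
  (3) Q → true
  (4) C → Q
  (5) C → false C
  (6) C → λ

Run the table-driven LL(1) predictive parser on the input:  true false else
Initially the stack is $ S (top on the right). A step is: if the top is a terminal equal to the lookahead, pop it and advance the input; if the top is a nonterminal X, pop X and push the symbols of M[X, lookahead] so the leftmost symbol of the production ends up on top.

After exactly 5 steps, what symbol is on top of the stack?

     Stack             Input              Action
  1  $ S               true false else $  expand S → Q C else C
  2  $ C else C Q      true false else $  expand Q → true
  3  $ C else C true   true false else $  match true
  4  $ C else C        false else $       expand C → false C
  5  $ C else C false  false else $       match false
Stack after step 5: $ C else C (top = C).

C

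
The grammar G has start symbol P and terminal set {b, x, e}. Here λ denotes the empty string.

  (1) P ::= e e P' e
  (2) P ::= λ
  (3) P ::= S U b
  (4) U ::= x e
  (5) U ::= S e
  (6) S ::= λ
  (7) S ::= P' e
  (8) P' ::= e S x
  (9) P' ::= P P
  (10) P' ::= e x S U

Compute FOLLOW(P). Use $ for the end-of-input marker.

{$, e, x}

FIRST(P) = {λ, e, x}  (via S U b)
FIRST(P') = {λ, e, x}  (via P P)
FIRST(S) = {λ, e, x}  (via P' e)
FIRST(U) = {e, x}  (via S e)
FOLLOW(P) includes $ since P is the start symbol.
FOLLOW(S): in P::=S U b, S is followed by U b with FIRST {e, x}; in U::=S e, S is followed by e with FIRST {e}; in P'::=e S x, S is followed by x with FIRST {x}; in P'::=e x S U, S is followed by U with FIRST {e, x}. Thus FOLLOW(S) = {e, x}.
FOLLOW(P'): in P::=e e P' e, P' is followed by e with FIRST {e}; in S::=P' e, P' is followed by e with FIRST {e}. Thus FOLLOW(P') = {e}.
FOLLOW(P): in P'::=P P (occurrence 1), P is followed by P with FIRST {λ, e, x}; in P'::=P P (occurrence 1), the suffix after P is nullable, so FOLLOW(P) ⊇ FOLLOW(P') = {e}; in P'::=P P (occurrence 2), the suffix after P is empty, so FOLLOW(P) ⊇ FOLLOW(P') = {e}. Thus FOLLOW(P) = {$, e, x}.
FOLLOW(U): in P::=S U b, U is followed by b with FIRST {b}; in P'::=e x S U, the suffix after U is empty, so FOLLOW(U) ⊇ FOLLOW(P') = {e}. Thus FOLLOW(U) = {b, e}.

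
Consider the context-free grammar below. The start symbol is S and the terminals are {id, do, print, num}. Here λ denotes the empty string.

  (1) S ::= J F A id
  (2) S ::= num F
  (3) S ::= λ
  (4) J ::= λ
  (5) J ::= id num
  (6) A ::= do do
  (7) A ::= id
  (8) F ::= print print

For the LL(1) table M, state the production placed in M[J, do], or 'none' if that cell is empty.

none

FIRST(J) = {λ, id}
FIRST(A) = {do, id}
FIRST(F) = {print}
FIRST(S) = {λ, id, num, print}  (via J F A id)
FOLLOW(S) includes $ since S is the start symbol.
FOLLOW(J): in S::=J F A id, J is followed by F A id with FIRST {print}. Thus FOLLOW(J) = {print}.
For J ::= λ: FIRST(λ) = {λ}, so it goes in M[J, t] for t ∈ {}; since λ ∈ FIRST, also for every t ∈ FOLLOW(J) = {print}.
For J ::= id num: FIRST(id num) = {id}, so it goes in M[J, t] for t ∈ {id}.
None of these place a production in M[J, do].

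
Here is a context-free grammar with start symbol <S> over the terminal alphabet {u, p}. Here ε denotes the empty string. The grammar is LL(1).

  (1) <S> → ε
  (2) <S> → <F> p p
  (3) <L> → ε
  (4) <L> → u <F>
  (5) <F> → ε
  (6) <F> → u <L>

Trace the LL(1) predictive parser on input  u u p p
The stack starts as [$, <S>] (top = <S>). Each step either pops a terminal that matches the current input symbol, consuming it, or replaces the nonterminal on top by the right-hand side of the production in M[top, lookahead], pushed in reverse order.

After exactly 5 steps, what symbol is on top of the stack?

step 1: stack=$ <S>  input=u u p p $  — expand <S> → <F> p p
step 2: stack=$ p p <F>  input=u u p p $  — expand <F> → u <L>
step 3: stack=$ p p <L> u  input=u u p p $  — match u
step 4: stack=$ p p <L>  input=u p p $  — expand <L> → u <F>
step 5: stack=$ p p <F> u  input=u p p $  — match u
Stack after step 5: $ p p <F> (top = <F>).

<F>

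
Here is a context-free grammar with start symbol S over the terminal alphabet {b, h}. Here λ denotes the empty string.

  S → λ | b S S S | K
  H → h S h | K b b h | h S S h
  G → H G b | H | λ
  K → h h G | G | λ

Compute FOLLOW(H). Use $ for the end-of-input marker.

{$, b, h}

FIRST(S): from S→λ we get {λ}; from S→b S S S we get {b}; from S→K we get {λ, b, h}. So FIRST(S) = {λ, b, h}.
FIRST(H): from H→h S h we get {h}; from H→K b b h we get {b, h}; from H→h S S h we get {h}. So FIRST(H) = {b, h}.
FIRST(G): from G→H G b we get {b, h}; from G→H we get {b, h}; from G→λ we get {λ}. So FIRST(G) = {λ, b, h}.
FIRST(K): from K→h h G we get {h}; from K→G we get {λ, b, h}; from K→λ we get {λ}. So FIRST(K) = {λ, b, h}.
FOLLOW(S) includes $ since S is the start symbol.
FOLLOW(S): in S→b S S S (occurrence 1), S is followed by S S with FIRST {λ, b, h}; in S→b S S S (occurrence 1), the suffix after S is nullable (adds nothing new); in S→b S S S (occurrence 2), S is followed by S with FIRST {λ, b, h}; in S→b S S S (occurrence 2), the suffix after S is nullable (adds nothing new); in S→b S S S (occurrence 3), the suffix after S is empty (adds nothing new); in H→h S h, S is followed by h with FIRST {h}; in H→h S S h (occurrence 1), S is followed by S h with FIRST {b, h}; in H→h S S h (occurrence 2), S is followed by h with FIRST {h}. Thus FOLLOW(S) = {$, b, h}.
FOLLOW(K): in S→K, the suffix after K is empty, so FOLLOW(K) ⊇ FOLLOW(S) = {$, b, h}; in H→K b b h, K is followed by b b h with FIRST {b}. Thus FOLLOW(K) = {$, b, h}.
FOLLOW(G): in G→H G b, G is followed by b with FIRST {b}; in K→h h G, the suffix after G is empty, so FOLLOW(G) ⊇ FOLLOW(K) = {$, b, h}; in K→G, the suffix after G is empty, so FOLLOW(G) ⊇ FOLLOW(K) = {$, b, h}. Thus FOLLOW(G) = {$, b, h}.
FOLLOW(H): in G→H G b, H is followed by G b with FIRST {b, h}; in G→H, the suffix after H is empty, so FOLLOW(H) ⊇ FOLLOW(G) = {$, b, h}. Thus FOLLOW(H) = {$, b, h}.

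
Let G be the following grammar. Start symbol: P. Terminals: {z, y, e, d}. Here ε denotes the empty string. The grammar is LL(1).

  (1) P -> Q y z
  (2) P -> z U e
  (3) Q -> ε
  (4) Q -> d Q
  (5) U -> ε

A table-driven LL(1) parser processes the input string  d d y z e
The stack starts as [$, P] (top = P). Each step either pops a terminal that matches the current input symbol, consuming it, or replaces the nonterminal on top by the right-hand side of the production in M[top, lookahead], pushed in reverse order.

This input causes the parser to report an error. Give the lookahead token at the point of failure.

e

     Stack      Input        Action
  1  $ P        d d y z e $  expand P -> Q y z
  2  $ z y Q    d d y z e $  expand Q -> d Q
  3  $ z y Q d  d d y z e $  match d
  4  $ z y Q    d y z e $    expand Q -> d Q
  5  $ z y Q d  d y z e $    match d
  6  $ z y Q    y z e $      expand Q -> ε
  7  $ z y      y z e $      match y
  8  $ z        z e $        match z
  9  $          e $          error: stack empty but input remains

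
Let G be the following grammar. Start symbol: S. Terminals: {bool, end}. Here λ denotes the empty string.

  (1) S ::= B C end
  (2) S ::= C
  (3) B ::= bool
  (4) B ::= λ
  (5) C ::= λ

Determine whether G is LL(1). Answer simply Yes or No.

Yes

FIRST(S) = {λ, bool, end}
FIRST(B) = {λ, bool}
FIRST(C) = {λ}
FOLLOW(S) = {$}
FOLLOW(B) = {end}
FOLLOW(C) = {$, end}
Each cell of M receives at most one production.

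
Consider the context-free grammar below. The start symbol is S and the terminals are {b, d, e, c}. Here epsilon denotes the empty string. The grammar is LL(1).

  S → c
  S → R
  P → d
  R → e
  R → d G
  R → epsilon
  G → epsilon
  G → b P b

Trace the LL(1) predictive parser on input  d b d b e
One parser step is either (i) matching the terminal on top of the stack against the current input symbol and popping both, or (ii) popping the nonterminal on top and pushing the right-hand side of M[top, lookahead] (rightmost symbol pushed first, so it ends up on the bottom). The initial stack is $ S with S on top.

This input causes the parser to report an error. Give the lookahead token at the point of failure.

e

     Stack    Input        Action
  1  $ S      d b d b e $  expand S → R
  2  $ R      d b d b e $  expand R → d G
  3  $ G d    d b d b e $  match d
  4  $ G      b d b e $    expand G → b P b
  5  $ b P b  b d b e $    match b
  6  $ b P    d b e $      expand P → d
  7  $ b d    d b e $      match d
  8  $ b      b e $        match b
  9  $        e $          error: stack empty but input remains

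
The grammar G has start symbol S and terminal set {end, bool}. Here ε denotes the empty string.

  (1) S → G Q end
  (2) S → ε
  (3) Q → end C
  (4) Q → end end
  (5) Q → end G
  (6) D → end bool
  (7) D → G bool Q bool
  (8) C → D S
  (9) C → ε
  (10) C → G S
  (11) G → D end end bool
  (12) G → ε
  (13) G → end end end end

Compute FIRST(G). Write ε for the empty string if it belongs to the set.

{ε, bool, end}

FIRST(Q) = {end}
FIRST(S) = {ε, bool, end}  (via G Q end)
FIRST(D) = {bool, end}  (via G bool Q bool)
FIRST(G) = {ε, bool, end}  (via D end end bool)
FIRST(C) = {ε, bool, end}  (via D S, G S)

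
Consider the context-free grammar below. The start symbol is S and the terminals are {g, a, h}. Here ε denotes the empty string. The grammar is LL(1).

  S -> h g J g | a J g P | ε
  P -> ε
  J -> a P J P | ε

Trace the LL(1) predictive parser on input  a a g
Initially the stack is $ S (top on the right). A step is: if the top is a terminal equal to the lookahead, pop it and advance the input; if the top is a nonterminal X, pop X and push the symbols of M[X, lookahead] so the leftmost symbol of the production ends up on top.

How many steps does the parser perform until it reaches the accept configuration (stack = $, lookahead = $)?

9

step 1: stack=$ S  input=a a g $  — expand S -> a J g P
step 2: stack=$ P g J a  input=a a g $  — match a
step 3: stack=$ P g J  input=a g $  — expand J -> a P J P
step 4: stack=$ P g P J P a  input=a g $  — match a
step 5: stack=$ P g P J P  input=g $  — expand P -> ε
step 6: stack=$ P g P J  input=g $  — expand J -> ε
step 7: stack=$ P g P  input=g $  — expand P -> ε
step 8: stack=$ P g  input=g $  — match g
step 9: stack=$ P  input=$  — expand P -> ε
Accept reached after 9 steps.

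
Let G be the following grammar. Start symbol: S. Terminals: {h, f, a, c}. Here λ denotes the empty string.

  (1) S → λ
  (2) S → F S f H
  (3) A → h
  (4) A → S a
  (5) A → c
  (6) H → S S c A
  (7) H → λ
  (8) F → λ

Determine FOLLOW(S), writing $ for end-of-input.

FIRST(F): from F→λ we get {λ}. So FIRST(F) = {λ}.
FIRST(S): from S→λ we get {λ}; from S→F S f H we get {f}. So FIRST(S) = {λ, f}.
FIRST(A): from A→h we get {h}; from A→S a we get {a, f}; from A→c we get {c}. So FIRST(A) = {a, c, f, h}.
FIRST(H): from H→S S c A we get {c, f}; from H→λ we get {λ}. So FIRST(H) = {λ, c, f}.
FOLLOW(S) includes $ since S is the start symbol.
FOLLOW(S): in S→F S f H, S is followed by f H with FIRST {f}; in A→S a, S is followed by a with FIRST {a}; in H→S S c A (occurrence 1), S is followed by S c A with FIRST {c, f}; in H→S S c A (occurrence 2), S is followed by c A with FIRST {c}. Thus FOLLOW(S) = {$, a, c, f}.
FOLLOW(H): in S→F S f H, the suffix after H is empty, so FOLLOW(H) ⊇ FOLLOW(S) = {$, a, c, f}. Thus FOLLOW(H) = {$, a, c, f}.
FOLLOW(A): in H→S S c A, the suffix after A is empty, so FOLLOW(A) ⊇ FOLLOW(H) = {$, a, c, f}. Thus FOLLOW(A) = {$, a, c, f}.
FOLLOW(F): in S→F S f H, F is followed by S f H with FIRST {f}. Thus FOLLOW(F) = {f}.

{$, a, c, f}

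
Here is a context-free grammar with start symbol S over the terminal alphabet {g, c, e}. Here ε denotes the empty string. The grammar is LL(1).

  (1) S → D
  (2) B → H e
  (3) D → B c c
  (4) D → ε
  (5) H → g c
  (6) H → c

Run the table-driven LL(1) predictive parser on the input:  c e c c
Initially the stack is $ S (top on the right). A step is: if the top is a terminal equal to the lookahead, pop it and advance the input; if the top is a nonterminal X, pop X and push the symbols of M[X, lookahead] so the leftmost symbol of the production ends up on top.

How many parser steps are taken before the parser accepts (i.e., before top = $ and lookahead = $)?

step 1: stack=$ S  input=c e c c $  — expand S → D
step 2: stack=$ D  input=c e c c $  — expand D → B c c
step 3: stack=$ c c B  input=c e c c $  — expand B → H e
step 4: stack=$ c c e H  input=c e c c $  — expand H → c
step 5: stack=$ c c e c  input=c e c c $  — match c
step 6: stack=$ c c e  input=e c c $  — match e
step 7: stack=$ c c  input=c c $  — match c
step 8: stack=$ c  input=c $  — match c
Accept reached after 8 steps.

8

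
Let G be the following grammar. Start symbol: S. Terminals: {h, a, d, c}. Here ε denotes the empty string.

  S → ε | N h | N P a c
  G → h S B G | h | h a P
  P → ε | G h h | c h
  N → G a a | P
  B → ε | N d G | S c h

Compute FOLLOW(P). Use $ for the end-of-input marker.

FIRST(G) = {h}
FIRST(P) = {ε, c, h}  (via G h h)
FIRST(N) = {ε, c, h}  (via G a a, P)
FIRST(S) = {ε, a, c, h}  (via N h, N P a c)
FIRST(B) = {ε, a, c, d, h}  (via N d G, S c h)
FOLLOW(S) includes $ since S is the start symbol.
FOLLOW(S): in G→h S B G, S is followed by B G with FIRST {a, c, d, h}; in B→S c h, S is followed by c h with FIRST {c}. Thus FOLLOW(S) = {$, a, c, d, h}.
FOLLOW(N): in S→N h, N is followed by h with FIRST {h}; in S→N P a c, N is followed by P a c with FIRST {a, c, h}; in B→N d G, N is followed by d G with FIRST {d}. Thus FOLLOW(N) = {a, c, d, h}.
FOLLOW(B): in G→h S B G, B is followed by G with FIRST {h}. Thus FOLLOW(B) = {h}.
FOLLOW(G): in G→h S B G, the suffix after G is empty (adds nothing new); in P→G h h, G is followed by h h with FIRST {h}; in N→G a a, G is followed by a a with FIRST {a}; in B→N d G, the suffix after G is empty, so FOLLOW(G) ⊇ FOLLOW(B) = {h}. Thus FOLLOW(G) = {a, h}.
FOLLOW(P): in S→N P a c, P is followed by a c with FIRST {a}; in G→h a P, the suffix after P is empty, so FOLLOW(P) ⊇ FOLLOW(G) = {a, h}; in N→P, the suffix after P is empty, so FOLLOW(P) ⊇ FOLLOW(N) = {a, c, d, h}. Thus FOLLOW(P) = {a, c, d, h}.

{a, c, d, h}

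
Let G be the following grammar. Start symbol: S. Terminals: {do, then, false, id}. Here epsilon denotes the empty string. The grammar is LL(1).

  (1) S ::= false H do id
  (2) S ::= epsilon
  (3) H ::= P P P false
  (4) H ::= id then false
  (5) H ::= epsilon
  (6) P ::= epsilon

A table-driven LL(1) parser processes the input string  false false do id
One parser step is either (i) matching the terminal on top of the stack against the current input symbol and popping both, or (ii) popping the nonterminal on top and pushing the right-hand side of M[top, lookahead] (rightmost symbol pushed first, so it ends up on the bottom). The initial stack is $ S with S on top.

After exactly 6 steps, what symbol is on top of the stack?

false

step 1: stack=$ S  input=false false do id $  — expand S ::= false H do id
step 2: stack=$ id do H false  input=false false do id $  — match false
step 3: stack=$ id do H  input=false do id $  — expand H ::= P P P false
step 4: stack=$ id do false P P P  input=false do id $  — expand P ::= epsilon
step 5: stack=$ id do false P P  input=false do id $  — expand P ::= epsilon
step 6: stack=$ id do false P  input=false do id $  — expand P ::= epsilon
Stack after step 6: $ id do false (top = false).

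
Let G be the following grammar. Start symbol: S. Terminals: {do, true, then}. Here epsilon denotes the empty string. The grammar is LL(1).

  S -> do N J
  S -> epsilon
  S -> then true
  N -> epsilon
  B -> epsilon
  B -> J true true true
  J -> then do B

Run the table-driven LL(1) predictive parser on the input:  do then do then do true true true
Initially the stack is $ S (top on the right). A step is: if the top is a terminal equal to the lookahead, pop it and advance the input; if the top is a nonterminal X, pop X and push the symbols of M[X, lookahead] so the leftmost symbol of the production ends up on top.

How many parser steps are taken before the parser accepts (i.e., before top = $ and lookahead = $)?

14

step 1: stack=$ S  input=do then do then do true true true $  — expand S -> do N J
step 2: stack=$ J N do  input=do then do then do true true true $  — match do
step 3: stack=$ J N  input=then do then do true true true $  — expand N -> epsilon
step 4: stack=$ J  input=then do then do true true true $  — expand J -> then do B
step 5: stack=$ B do then  input=then do then do true true true $  — match then
step 6: stack=$ B do  input=do then do true true true $  — match do
step 7: stack=$ B  input=then do true true true $  — expand B -> J true true true
step 8: stack=$ true true true J  input=then do true true true $  — expand J -> then do B
step 9: stack=$ true true true B do then  input=then do true true true $  — match then
step 10: stack=$ true true true B do  input=do true true true $  — match do
step 11: stack=$ true true true B  input=true true true $  — expand B -> epsilon
step 12: stack=$ true true true  input=true true true $  — match true
step 13: stack=$ true true  input=true true $  — match true
step 14: stack=$ true  input=true $  — match true
Accept reached after 14 steps.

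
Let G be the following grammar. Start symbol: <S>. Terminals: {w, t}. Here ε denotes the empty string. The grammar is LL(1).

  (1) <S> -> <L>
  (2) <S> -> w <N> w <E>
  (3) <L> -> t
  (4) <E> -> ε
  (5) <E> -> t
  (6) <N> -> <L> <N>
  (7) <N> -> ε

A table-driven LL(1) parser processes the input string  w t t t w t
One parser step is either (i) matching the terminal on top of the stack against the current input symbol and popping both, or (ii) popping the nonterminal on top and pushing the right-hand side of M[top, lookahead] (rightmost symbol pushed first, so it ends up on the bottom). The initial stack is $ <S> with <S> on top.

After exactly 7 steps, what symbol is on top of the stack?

step 1: stack=$ <S>  input=w t t t w t $  — expand <S> -> w <N> w <E>
step 2: stack=$ <E> w <N> w  input=w t t t w t $  — match w
step 3: stack=$ <E> w <N>  input=t t t w t $  — expand <N> -> <L> <N>
step 4: stack=$ <E> w <N> <L>  input=t t t w t $  — expand <L> -> t
step 5: stack=$ <E> w <N> t  input=t t t w t $  — match t
step 6: stack=$ <E> w <N>  input=t t w t $  — expand <N> -> <L> <N>
step 7: stack=$ <E> w <N> <L>  input=t t w t $  — expand <L> -> t
Stack after step 7: $ <E> w <N> t (top = t).

t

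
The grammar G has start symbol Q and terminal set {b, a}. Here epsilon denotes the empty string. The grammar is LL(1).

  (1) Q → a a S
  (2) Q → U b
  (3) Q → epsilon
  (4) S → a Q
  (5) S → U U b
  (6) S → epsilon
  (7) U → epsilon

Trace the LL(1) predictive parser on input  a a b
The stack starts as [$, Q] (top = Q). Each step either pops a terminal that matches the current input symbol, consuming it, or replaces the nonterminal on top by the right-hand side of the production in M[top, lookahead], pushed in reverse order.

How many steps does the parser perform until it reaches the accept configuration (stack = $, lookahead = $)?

     Stack    Input    Action
  1  $ Q      a a b $  expand Q → a a S
  2  $ S a a  a a b $  match a
  3  $ S a    a b $    match a
  4  $ S      b $      expand S → U U b
  5  $ b U U  b $      expand U → epsilon
  6  $ b U    b $      expand U → epsilon
  7  $ b      b $      match b
Accept reached after 7 steps.

7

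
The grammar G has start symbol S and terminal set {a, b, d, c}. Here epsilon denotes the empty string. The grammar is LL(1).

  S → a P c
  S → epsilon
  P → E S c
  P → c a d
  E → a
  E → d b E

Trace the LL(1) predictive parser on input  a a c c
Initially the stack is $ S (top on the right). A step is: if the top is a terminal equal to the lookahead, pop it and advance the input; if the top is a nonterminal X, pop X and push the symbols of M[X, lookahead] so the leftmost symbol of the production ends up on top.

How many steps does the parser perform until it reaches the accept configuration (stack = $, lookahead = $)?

8

step 1: stack=$ S  input=a a c c $  — expand S → a P c
step 2: stack=$ c P a  input=a a c c $  — match a
step 3: stack=$ c P  input=a c c $  — expand P → E S c
step 4: stack=$ c c S E  input=a c c $  — expand E → a
step 5: stack=$ c c S a  input=a c c $  — match a
step 6: stack=$ c c S  input=c c $  — expand S → epsilon
step 7: stack=$ c c  input=c c $  — match c
step 8: stack=$ c  input=c $  — match c
Accept reached after 8 steps.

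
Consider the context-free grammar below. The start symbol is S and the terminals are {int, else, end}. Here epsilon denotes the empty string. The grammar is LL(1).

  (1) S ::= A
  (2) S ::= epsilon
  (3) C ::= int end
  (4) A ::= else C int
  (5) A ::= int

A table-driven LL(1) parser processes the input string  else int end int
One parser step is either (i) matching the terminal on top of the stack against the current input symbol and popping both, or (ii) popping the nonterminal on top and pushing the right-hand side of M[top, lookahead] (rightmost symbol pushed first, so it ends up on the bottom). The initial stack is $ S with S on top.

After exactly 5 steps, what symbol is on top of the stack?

     Stack          Input               Action
  1  $ S            else int end int $  expand S ::= A
  2  $ A            else int end int $  expand A ::= else C int
  3  $ int C else   else int end int $  match else
  4  $ int C        int end int $       expand C ::= int end
  5  $ int end int  int end int $       match int
Stack after step 5: $ int end (top = end).

end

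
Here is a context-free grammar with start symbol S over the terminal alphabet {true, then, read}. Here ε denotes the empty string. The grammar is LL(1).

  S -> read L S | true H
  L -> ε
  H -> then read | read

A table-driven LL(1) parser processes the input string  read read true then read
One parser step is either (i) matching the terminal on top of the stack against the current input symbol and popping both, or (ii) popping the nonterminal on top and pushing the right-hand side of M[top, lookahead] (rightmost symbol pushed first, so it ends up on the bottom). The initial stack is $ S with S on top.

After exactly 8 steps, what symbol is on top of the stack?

H

step 1: stack=$ S  input=read read true then read $  — expand S -> read L S
step 2: stack=$ S L read  input=read read true then read $  — match read
step 3: stack=$ S L  input=read true then read $  — expand L -> ε
step 4: stack=$ S  input=read true then read $  — expand S -> read L S
step 5: stack=$ S L read  input=read true then read $  — match read
step 6: stack=$ S L  input=true then read $  — expand L -> ε
step 7: stack=$ S  input=true then read $  — expand S -> true H
step 8: stack=$ H true  input=true then read $  — match true
Stack after step 8: $ H (top = H).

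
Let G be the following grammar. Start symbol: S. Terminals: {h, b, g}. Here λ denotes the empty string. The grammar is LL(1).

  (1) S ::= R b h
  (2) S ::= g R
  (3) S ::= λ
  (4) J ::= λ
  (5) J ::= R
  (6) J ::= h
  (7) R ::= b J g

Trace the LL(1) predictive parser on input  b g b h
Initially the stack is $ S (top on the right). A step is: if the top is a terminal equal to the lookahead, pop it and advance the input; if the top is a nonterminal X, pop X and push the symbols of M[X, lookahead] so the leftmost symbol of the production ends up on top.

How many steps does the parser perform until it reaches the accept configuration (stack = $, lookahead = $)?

7

step 1: stack=$ S  input=b g b h $  — expand S ::= R b h
step 2: stack=$ h b R  input=b g b h $  — expand R ::= b J g
step 3: stack=$ h b g J b  input=b g b h $  — match b
step 4: stack=$ h b g J  input=g b h $  — expand J ::= λ
step 5: stack=$ h b g  input=g b h $  — match g
step 6: stack=$ h b  input=b h $  — match b
step 7: stack=$ h  input=h $  — match h
Accept reached after 7 steps.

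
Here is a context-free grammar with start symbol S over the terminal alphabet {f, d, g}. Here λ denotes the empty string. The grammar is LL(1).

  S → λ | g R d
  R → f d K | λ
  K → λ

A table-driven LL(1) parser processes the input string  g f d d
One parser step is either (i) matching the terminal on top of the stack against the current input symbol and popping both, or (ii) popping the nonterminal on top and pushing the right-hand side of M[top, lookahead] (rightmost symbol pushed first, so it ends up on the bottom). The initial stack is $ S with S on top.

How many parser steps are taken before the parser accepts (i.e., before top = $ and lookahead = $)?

7

step 1: stack=$ S  input=g f d d $  — expand S → g R d
step 2: stack=$ d R g  input=g f d d $  — match g
step 3: stack=$ d R  input=f d d $  — expand R → f d K
step 4: stack=$ d K d f  input=f d d $  — match f
step 5: stack=$ d K d  input=d d $  — match d
step 6: stack=$ d K  input=d $  — expand K → λ
step 7: stack=$ d  input=d $  — match d
Accept reached after 7 steps.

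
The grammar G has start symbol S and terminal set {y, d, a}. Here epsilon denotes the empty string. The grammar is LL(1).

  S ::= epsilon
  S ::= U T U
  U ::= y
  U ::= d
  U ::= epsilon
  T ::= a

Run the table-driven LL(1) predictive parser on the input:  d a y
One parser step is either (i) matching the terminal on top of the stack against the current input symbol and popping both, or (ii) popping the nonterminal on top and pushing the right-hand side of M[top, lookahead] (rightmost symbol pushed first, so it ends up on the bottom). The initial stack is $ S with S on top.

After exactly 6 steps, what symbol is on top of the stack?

step 1: stack=$ S  input=d a y $  — expand S ::= U T U
step 2: stack=$ U T U  input=d a y $  — expand U ::= d
step 3: stack=$ U T d  input=d a y $  — match d
step 4: stack=$ U T  input=a y $  — expand T ::= a
step 5: stack=$ U a  input=a y $  — match a
step 6: stack=$ U  input=y $  — expand U ::= y
Stack after step 6: $ y (top = y).

y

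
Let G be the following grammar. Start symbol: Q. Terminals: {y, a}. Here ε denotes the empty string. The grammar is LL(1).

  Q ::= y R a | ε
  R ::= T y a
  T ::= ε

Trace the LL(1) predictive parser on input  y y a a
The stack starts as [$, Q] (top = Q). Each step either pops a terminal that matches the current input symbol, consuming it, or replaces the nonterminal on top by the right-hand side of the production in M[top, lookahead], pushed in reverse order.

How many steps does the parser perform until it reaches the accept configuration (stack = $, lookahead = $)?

     Stack      Input      Action
  1  $ Q        y y a a $  expand Q ::= y R a
  2  $ a R y    y y a a $  match y
  3  $ a R      y a a $    expand R ::= T y a
  4  $ a a y T  y a a $    expand T ::= ε
  5  $ a a y    y a a $    match y
  6  $ a a      a a $      match a
  7  $ a        a $        match a
Accept reached after 7 steps.

7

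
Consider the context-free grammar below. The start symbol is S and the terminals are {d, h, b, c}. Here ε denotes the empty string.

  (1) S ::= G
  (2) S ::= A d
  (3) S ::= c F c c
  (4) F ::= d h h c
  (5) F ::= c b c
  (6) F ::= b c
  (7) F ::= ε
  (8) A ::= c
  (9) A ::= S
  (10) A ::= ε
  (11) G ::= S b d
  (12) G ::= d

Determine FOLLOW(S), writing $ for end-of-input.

FIRST(F) = {ε, b, c, d}
FIRST(S) = {c, d}  (via G, A d)
FIRST(A) = {ε, c, d}  (via S)
FIRST(G) = {c, d}  (via S b d)
FOLLOW(S) includes $ since S is the start symbol.
FOLLOW(F): in S::=c F c c, F is followed by c c with FIRST {c}. Thus FOLLOW(F) = {c}.
FOLLOW(A): in S::=A d, A is followed by d with FIRST {d}. Thus FOLLOW(A) = {d}.
FOLLOW(S): in A::=S, the suffix after S is empty, so FOLLOW(S) ⊇ FOLLOW(A) = {d}; in G::=S b d, S is followed by b d with FIRST {b}. Thus FOLLOW(S) = {$, b, d}.
FOLLOW(G): in S::=G, the suffix after G is empty, so FOLLOW(G) ⊇ FOLLOW(S) = {$, b, d}. Thus FOLLOW(G) = {$, b, d}.

{$, b, d}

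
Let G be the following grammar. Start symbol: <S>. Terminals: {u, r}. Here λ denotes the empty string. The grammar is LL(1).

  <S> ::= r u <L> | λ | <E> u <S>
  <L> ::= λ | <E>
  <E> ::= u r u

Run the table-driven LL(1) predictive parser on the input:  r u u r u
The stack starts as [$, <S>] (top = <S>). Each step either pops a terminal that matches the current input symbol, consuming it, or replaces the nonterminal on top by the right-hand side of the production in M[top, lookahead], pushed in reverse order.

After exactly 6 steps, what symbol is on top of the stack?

     Stack      Input        Action
  1  $ <S>      r u u r u $  expand <S> ::= r u <L>
  2  $ <L> u r  r u u r u $  match r
  3  $ <L> u    u u r u $    match u
  4  $ <L>      u r u $      expand <L> ::= <E>
  5  $ <E>      u r u $      expand <E> ::= u r u
  6  $ u r u    u r u $      match u
Stack after step 6: $ u r (top = r).

r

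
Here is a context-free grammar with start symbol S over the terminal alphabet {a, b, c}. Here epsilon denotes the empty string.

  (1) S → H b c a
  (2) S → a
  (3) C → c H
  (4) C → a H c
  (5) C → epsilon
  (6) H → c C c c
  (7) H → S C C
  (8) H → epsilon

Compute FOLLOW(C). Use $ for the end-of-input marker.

{a, b, c}

FIRST(C): from C→c H we get {c}; from C→a H c we get {a}; from C→epsilon we get {epsilon}. So FIRST(C) = {epsilon, a, c}.
FIRST(S): from S→H b c a we get {a, b, c}; from S→a we get {a}. So FIRST(S) = {a, b, c}.
FIRST(H): from H→c C c c we get {c}; from H→S C C we get {a, b, c}; from H→epsilon we get {epsilon}. So FIRST(H) = {epsilon, a, b, c}.
FOLLOW(S) includes $ since S is the start symbol.
FOLLOW(S): in H→S C C, S is followed by C C with FIRST {epsilon, a, c}; in H→S C C, the suffix after S is nullable, so FOLLOW(S) ⊇ FOLLOW(H) = {a, b, c}. Thus FOLLOW(S) = {$, a, b, c}.
FOLLOW(C): in H→c C c c, C is followed by c c with FIRST {c}; in H→S C C (occurrence 1), C is followed by C with FIRST {epsilon, a, c}; in H→S C C (occurrence 1), the suffix after C is nullable, so FOLLOW(C) ⊇ FOLLOW(H) = {a, b, c}; in H→S C C (occurrence 2), the suffix after C is empty, so FOLLOW(C) ⊇ FOLLOW(H) = {a, b, c}. Thus FOLLOW(C) = {a, b, c}.
FOLLOW(H): in S→H b c a, H is followed by b c a with FIRST {b}; in C→c H, the suffix after H is empty, so FOLLOW(H) ⊇ FOLLOW(C) = {a, b, c}; in C→a H c, H is followed by c with FIRST {c}. Thus FOLLOW(H) = {a, b, c}.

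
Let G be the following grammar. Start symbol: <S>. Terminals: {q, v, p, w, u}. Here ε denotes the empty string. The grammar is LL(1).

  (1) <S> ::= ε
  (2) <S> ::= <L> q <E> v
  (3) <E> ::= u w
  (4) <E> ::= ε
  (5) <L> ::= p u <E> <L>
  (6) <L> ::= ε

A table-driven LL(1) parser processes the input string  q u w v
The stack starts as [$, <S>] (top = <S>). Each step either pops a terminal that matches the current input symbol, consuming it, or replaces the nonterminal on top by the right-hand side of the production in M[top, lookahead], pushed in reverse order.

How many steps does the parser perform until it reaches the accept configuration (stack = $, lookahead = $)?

7

     Stack          Input      Action
  1  $ <S>          q u w v $  expand <S> ::= <L> q <E> v
  2  $ v <E> q <L>  q u w v $  expand <L> ::= ε
  3  $ v <E> q      q u w v $  match q
  4  $ v <E>        u w v $    expand <E> ::= u w
  5  $ v w u        u w v $    match u
  6  $ v w          w v $      match w
  7  $ v            v $        match v
Accept reached after 7 steps.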